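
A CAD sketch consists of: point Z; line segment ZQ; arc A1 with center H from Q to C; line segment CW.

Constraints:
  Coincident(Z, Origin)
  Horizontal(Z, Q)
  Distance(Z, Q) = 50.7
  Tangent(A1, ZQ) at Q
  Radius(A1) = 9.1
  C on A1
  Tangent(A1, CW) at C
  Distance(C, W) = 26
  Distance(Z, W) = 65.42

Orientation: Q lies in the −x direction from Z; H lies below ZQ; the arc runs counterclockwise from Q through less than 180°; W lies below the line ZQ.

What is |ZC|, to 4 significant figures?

60.61

Z is at the origin; Z and Q share the same y with |ZQ| = 50.7 and Q on the −x side, so Q = (-50.70, 0.000). Tangency of A1 to ZQ means the radius HQ is perpendicular to ZQ, so H = Q + (0, -9.1) = (-50.70, -9.100). Since HC ⟂ CW (tangency), |HW| = √(9.1² + 26.0²) = 27.55 regardless of where C sits on A1. So W lies on both circle(Z, 65.42) and circle(H, 27.55); the below-ZQ intersection is W = (-54.36, -36.40). C is the foot of the tangent from W: C = (-59.61, -10.94).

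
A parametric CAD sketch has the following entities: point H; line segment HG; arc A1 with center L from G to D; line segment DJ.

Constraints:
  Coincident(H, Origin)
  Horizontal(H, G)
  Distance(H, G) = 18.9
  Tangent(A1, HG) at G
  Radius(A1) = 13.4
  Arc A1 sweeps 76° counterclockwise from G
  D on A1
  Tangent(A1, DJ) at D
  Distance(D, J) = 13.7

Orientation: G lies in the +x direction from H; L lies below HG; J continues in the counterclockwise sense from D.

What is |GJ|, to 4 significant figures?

28.57

On A1, G sits at bearing 90° from L; a 76° counterclockwise sweep puts D at bearing 166°, so D = L + 13.4·(cos 166°, sin 166°) = (5.898, -10.16). Tangency of A1 to DJ means the radius LD is perpendicular to DJ, so DJ runs along (−sin 166°, cos 166°); with |DJ| = 13.7, J = (2.584, -23.45). Then |GJ| = |J − G| = 28.57.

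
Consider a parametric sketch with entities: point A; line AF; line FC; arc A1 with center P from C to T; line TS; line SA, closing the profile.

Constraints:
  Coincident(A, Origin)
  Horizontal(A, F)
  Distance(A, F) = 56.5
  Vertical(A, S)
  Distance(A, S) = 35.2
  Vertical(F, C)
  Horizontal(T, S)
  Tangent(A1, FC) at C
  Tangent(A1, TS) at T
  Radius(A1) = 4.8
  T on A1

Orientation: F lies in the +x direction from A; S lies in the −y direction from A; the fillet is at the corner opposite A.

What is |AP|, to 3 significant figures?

60.0

A and S share the same x with |AS| = 35.2 and S on the −y side, so S = (0.00, -35.2). The virtual corner opposite A is at (56.5, -35.2). The tangent condition forces PC to be normal to FC and A1 meets TS tangentially, so PT is at right angles to TS, with radius 4.8, so the center P sits 4.8 in from both sides at P = (51.7, -30.4). Then |AP| = |P − A| = 60.0.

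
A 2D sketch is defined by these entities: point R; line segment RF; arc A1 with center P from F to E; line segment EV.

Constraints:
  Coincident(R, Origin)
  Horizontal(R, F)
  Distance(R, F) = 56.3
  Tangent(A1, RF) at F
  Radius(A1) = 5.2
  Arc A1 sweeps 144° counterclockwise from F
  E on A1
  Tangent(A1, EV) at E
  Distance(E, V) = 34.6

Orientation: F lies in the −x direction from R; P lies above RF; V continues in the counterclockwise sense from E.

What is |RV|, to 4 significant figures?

86.51

On A1, F sits at bearing -90° from P; a 144° counterclockwise sweep puts E at bearing 54°, so E = P + 5.2·(cos 54°, sin 54°) = (-53.24, 9.407). Tangency of A1 to EV means the radius PE is perpendicular to EV, so EV runs along (−sin 54°, cos 54°); with |EV| = 34.6, V = (-81.24, 29.74). Then |RV| = |V − R| = 86.51.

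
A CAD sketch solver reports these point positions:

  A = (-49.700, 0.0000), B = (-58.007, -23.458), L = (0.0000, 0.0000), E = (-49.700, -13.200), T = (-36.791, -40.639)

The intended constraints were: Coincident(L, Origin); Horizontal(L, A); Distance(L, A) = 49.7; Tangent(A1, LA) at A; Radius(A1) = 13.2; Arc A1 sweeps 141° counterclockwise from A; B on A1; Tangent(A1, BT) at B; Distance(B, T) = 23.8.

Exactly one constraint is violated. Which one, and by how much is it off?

Distance(B, T) = 23.8 — off by 3.50.

L = (0.00, 0.00) ✓; L.y = 0.00, A.y = 0.00 ✓; |LA| = 49.70 ✓; ∠(EA, AL) = 90.00° ✓; |EA| = 13.20 ✓; bearing(E→B) − bearing(E→A) = 141.0° ✓; |EB| = 13.20 ✓; ∠(EB, BT) = 90.00° ✓; |BT| = 27.30 ✗.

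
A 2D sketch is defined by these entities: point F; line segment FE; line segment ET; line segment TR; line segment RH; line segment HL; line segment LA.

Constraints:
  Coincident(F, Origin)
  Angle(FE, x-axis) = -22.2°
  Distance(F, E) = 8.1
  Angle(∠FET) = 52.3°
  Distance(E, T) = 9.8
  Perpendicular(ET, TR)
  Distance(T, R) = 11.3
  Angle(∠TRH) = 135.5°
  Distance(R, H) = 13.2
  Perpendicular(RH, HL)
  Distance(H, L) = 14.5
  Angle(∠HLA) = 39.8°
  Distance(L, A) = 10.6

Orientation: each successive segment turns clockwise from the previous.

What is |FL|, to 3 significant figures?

15.3

F is at the origin; FE runs at -22.2° with length 8.1, so E = (7.50, -3.06). ∠FET = 52.3° gives ET at -150° from the x-axis; with |ET| = 9.8, T = (-0.979, -7.98). The perpendicularity gives TR at right angles to ET, so TR runs at 120°; with |TR| = 11.3, R = (-6.65, 1.80). ∠TRH = 135.5° gives RH at 75.6° from the x-axis; with |RH| = 13.2, H = (-3.36, 14.6). The perpendicularity gives HL at right angles to RH, so HL runs at -14.4°; with |HL| = 14.5, L = (10.7, 11.0). Then |FL| = |L − F| = 15.3.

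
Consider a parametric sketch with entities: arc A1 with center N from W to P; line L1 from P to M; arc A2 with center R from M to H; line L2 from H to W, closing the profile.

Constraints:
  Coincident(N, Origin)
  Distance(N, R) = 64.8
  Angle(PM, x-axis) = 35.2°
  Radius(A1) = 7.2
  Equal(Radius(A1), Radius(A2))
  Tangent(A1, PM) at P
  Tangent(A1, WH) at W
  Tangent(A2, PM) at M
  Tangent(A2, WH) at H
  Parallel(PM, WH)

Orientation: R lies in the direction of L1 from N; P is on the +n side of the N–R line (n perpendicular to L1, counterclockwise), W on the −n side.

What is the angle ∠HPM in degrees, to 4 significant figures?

12.53°

The slot axis is L1's direction at 35.2°, so u = (cos 35.2°, sin 35.2°) = (0.8171, 0.5764) and n = (−sin 35.2°, cos 35.2°) = (-0.5764, 0.8171). N is at the origin and R lies 64.8 along u from N, so R = 64.8·u = (52.95, 37.35). Tangency of A1 to both parallel lines with radius 7.2 puts P and W at N ± 7.2·n: P = (-4.150, 5.883), W = (4.150, -5.883). Equal radii place M and H the same way about R: M = R + 7.2·n = (48.80, 43.24), H = R − 7.2·n = (57.10, 31.47). Then cos ∠HPM = PH·PM / (|PH||PM|), giving 12.53°.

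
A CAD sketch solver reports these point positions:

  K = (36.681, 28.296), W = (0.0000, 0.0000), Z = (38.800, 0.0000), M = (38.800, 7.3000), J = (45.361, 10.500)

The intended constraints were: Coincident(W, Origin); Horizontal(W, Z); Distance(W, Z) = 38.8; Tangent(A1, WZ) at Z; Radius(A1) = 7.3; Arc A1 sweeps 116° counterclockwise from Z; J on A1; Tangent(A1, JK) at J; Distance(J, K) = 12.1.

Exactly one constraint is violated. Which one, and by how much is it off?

Distance(J, K) = 12.1 — off by 7.70.

W = (0.00, 0.00) ✓; W.y = 0.00, Z.y = 0.00 ✓; |WZ| = 38.80 ✓; ∠(MZ, ZW) = 90.00° ✓; |MZ| = 7.300 ✓; bearing(M→J) − bearing(M→Z) = 116.0° ✓; |MJ| = 7.300 ✓; ∠(MJ, JK) = 90.00° ✓; |JK| = 19.80 ✗.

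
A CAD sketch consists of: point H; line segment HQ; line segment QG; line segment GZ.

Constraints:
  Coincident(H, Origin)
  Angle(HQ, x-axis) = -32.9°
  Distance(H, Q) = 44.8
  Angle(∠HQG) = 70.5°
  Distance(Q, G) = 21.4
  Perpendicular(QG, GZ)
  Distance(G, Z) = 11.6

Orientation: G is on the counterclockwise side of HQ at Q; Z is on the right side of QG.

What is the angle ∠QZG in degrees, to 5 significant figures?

61.540°

H is at the origin; HQ runs at -32.9° with length 44.8, so Q = 44.8·(cos -32.9°, sin -32.9°) = (37.615, -24.334). ∠HQG = 70.5°, so QG runs at -32.9° + (180° − 70.5°) = 76.600° from the x-axis; with |QG| = 21.4, G = Q + 21.4·(cos 76.600°, sin 76.600°) = (42.574, -3.5168). QG is perpendicular to GZ; with |GZ| = 11.6 on the right of QG, Z = G + 11.6·(0.97278, -0.23175) = (53.859, -6.2051). Then cos ∠QZG = ZQ·ZG / (|ZQ||ZG|), giving 61.540°.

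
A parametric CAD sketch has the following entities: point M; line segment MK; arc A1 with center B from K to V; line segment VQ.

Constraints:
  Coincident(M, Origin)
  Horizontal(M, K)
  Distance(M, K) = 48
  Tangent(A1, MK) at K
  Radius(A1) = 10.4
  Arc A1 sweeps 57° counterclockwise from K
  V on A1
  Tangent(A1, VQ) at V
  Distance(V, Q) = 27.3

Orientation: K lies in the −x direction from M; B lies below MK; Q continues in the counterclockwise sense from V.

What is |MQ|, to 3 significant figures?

76.7

M is at the origin; M and K share the same y with |MK| = 48.0 and K on the −x side, so K = (-48.0, 0.00). The tangent condition forces BK to be normal to MK, so B = K + (0, -10.4) = (-48.0, -10.4). On A1, K sits at bearing 90° from B; a 57° counterclockwise sweep puts V at bearing 147°, so V = B + 10.4·(cos 147°, sin 147°) = (-56.7, -4.74). Since A1 is tangent to VQ there, BV ⟂ VQ, so VQ runs along (−sin 147°, cos 147°); with |VQ| = 27.3, Q = (-71.6, -27.6). Then |MQ| = |Q − M| = 76.7.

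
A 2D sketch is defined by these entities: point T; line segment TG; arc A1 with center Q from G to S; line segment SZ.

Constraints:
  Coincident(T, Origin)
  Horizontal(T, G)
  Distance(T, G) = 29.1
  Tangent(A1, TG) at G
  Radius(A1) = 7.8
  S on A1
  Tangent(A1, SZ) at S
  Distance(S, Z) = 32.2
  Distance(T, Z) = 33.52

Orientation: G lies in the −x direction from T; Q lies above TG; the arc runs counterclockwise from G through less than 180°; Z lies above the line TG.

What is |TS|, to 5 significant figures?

22.579

T is at the origin; TG is horizontal with |TG| = 29.1 and G on the −x side, so G = (-29.100, 0.0000). The tangent condition forces QG to be normal to TG, so Q = G + (0, 7.8) = (-29.100, 7.8000). Since QS ⟂ SZ (tangency), |QZ| = √(7.8² + 32.2²) = 33.131 regardless of where S sits on A1. So Z lies on both circle(T, 33.52) and circle(Q, 33.131); the above-TG intersection is Z = (-7.2697, 32.722). S is the foot of the tangent from Z: S = (-22.188, 4.1863).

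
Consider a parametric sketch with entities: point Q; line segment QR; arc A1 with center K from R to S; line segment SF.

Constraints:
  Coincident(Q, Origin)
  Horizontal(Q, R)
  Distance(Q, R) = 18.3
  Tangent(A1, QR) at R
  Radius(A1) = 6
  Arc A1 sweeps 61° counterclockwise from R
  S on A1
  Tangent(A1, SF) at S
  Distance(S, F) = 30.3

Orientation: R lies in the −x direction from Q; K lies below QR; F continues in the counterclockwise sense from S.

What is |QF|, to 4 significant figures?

48.35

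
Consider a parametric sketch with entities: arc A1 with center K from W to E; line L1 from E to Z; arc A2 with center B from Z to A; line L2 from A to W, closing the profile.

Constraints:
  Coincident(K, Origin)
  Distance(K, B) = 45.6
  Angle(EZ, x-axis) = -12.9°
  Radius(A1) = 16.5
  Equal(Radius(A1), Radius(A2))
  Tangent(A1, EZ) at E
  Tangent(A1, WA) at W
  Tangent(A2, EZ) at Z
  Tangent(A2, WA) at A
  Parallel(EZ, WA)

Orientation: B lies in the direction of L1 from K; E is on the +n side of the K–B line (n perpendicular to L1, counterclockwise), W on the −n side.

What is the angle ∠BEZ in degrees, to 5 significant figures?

19.892°

Tangency of A1 to both parallel lines with radius 16.5 puts E and W at K ± 16.5·n: E = (3.6836, 16.084), W = (-3.6836, -16.084). Equal radii place Z and A the same way about B: Z = B + 16.5·n = (48.133, 5.9034), A = B − 16.5·n = (40.765, -26.264). Then cos ∠BEZ = EB·EZ / (|EB||EZ|), giving 19.892°.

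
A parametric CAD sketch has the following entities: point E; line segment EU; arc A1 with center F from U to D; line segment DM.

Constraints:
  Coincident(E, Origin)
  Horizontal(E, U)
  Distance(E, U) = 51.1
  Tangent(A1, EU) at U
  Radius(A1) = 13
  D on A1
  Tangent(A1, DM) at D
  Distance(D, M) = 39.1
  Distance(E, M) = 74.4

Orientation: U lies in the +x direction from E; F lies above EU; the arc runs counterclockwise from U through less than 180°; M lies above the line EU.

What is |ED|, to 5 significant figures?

65.698

E is at the origin; EU is horizontal with |EU| = 51.1 and U on the +x side, so U = (51.100, 0.0000). The tangent condition forces FU to be normal to EU, so F = U + (0, 13) = (51.100, 13.000). Since FD ⟂ DM (tangency), |FM| = √(13.0² + 39.1²) = 41.204 regardless of where D sits on A1. So M lies on both circle(E, 74.4) and circle(F, 41.204); the above-EU intersection is M = (50.963, 54.204). D is the foot of the tangent from M: D = (63.422, 17.142).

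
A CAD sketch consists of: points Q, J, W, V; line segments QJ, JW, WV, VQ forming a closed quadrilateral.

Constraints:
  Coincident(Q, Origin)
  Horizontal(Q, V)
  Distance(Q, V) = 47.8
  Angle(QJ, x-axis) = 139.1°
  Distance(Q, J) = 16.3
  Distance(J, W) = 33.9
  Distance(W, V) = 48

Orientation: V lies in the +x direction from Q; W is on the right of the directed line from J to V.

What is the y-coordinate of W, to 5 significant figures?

-19.156

Checks: |JW| = 33.90 ✓; |WV| = 48.00 ✓.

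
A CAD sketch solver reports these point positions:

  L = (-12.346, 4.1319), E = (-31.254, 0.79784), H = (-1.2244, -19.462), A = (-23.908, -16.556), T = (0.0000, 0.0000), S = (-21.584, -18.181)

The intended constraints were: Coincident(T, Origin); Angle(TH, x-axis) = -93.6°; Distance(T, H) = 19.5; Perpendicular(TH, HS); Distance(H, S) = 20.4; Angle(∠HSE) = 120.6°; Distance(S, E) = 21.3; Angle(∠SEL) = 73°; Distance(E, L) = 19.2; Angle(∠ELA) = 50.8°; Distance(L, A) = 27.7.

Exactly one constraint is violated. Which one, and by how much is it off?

Distance(L, A) = 27.7 — off by 4.00.

T = (0.00, 0.00) ✓; TH at -93.60° ✓; |TH| = 19.50 ✓; ∠(TH, HS) = 90.00° ✓; |HS| = 20.40 ✓; ∠HSE = 120.6° ✓; |SE| = 21.30 ✓; ∠SEL = 73.00° ✓; |EL| = 19.20 ✓; ∠ELA = 50.80° ✓; |LA| = 23.70 ✗.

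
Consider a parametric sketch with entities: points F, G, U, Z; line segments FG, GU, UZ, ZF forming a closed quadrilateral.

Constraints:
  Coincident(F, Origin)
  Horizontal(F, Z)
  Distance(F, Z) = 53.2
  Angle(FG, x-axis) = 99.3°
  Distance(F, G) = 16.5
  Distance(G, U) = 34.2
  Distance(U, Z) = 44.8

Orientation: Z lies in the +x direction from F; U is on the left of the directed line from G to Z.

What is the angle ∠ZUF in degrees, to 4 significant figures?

73.86°

F is at the origin; F and Z share the same y with |FZ| = 53.2 and Z in +x, so Z = (53.2, 0). FG runs at 99.3° with |FG| = 16.5, so G = (-2.666, 16.28). U is determined by |GU| = 34.2 and |UZ| = 44.8 together: it lies at the intersection of circle(G, 34.2) and circle(Z, 44.8). With |GZ| = 58.19, the foot of the radical line on GZ is 21.90 from G and the perpendicular offset is √(34.2² − 21.90²) = 26.27. Taking the left-of-GZ solution: U = (25.71, 35.37).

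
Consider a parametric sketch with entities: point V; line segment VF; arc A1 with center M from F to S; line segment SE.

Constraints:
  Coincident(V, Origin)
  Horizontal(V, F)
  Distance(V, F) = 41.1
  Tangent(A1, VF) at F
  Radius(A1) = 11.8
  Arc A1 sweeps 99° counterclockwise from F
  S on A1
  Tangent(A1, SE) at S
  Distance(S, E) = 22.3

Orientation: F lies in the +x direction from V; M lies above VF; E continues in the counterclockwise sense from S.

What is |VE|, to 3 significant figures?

60.8

On A1, F sits at bearing -90° from M; a 99° counterclockwise sweep puts S at bearing 9°, so S = M + 11.8·(cos 9°, sin 9°) = (52.8, 13.6). A1 meets SE tangentially, so MS is at right angles to SE, so SE runs along (−sin 9°, cos 9°); with |SE| = 22.3, E = (49.3, 35.7). Then |VE| = |E − V| = 60.8.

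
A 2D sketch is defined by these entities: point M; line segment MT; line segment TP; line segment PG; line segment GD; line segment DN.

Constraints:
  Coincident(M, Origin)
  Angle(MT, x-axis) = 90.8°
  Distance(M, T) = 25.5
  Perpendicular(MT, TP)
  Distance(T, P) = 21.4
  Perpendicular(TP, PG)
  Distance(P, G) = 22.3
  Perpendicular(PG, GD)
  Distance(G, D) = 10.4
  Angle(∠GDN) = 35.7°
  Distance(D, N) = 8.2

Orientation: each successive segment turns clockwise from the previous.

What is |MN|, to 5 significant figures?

19.381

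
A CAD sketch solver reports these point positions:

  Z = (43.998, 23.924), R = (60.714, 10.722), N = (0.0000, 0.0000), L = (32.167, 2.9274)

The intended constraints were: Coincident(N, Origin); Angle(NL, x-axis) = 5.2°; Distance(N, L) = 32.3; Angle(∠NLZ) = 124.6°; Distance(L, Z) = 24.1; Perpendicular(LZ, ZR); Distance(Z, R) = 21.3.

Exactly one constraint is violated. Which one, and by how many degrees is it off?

Perpendicular(LZ, ZR) — off by 8.90°.

N = (0.00, 0.00) ✓; NL at 5.200° ✓; |NL| = 32.30 ✓; ∠NLZ = 124.6° ✓; |LZ| = 24.10 ✓; ∠(LZ, ZR) = 98.90° ✗; |ZR| = 21.30 ✓.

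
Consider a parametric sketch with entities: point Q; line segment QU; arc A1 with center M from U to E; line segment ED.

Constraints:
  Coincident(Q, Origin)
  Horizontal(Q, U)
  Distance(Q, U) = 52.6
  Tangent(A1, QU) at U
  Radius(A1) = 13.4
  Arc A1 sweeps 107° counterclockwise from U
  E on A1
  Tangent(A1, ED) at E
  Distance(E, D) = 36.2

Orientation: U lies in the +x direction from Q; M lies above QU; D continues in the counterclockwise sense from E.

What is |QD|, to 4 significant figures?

75.52

Q is at the origin; Q and U share the same y with |QU| = 52.6 and U on the +x side, so U = (52.60, 0.000). Since A1 is tangent to QU there, MU ⟂ QU, so M = U + (0, 13.4) = (52.60, 13.40). On A1, U sits at bearing -90° from M; a 107° counterclockwise sweep puts E at bearing 17°, so E = M + 13.4·(cos 17°, sin 17°) = (65.41, 17.32). A1 meets ED tangentially, so ME is at right angles to ED, so ED runs along (−sin 17°, cos 17°); with |ED| = 36.2, D = (54.83, 51.94). Then |QD| = |D − Q| = 75.52.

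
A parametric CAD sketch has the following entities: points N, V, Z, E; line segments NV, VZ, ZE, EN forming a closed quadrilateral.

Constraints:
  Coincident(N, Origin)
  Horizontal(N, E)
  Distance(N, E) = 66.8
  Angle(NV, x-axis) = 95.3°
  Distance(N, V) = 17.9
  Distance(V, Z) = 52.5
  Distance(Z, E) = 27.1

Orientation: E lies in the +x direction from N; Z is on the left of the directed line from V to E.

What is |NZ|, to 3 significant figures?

55.2

Checks: |VZ| = 52.50 ✓; |ZE| = 27.10 ✓.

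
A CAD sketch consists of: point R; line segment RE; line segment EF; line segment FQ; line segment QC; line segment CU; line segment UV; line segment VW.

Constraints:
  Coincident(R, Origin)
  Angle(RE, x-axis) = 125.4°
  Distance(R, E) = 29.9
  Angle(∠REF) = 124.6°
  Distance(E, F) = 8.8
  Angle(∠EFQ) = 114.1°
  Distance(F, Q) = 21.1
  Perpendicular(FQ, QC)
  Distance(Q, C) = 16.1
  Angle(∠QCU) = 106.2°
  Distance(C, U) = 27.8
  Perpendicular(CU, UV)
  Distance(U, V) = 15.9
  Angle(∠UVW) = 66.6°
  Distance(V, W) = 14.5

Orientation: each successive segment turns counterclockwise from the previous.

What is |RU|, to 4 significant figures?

20.05

The perpendicularity gives QC at right angles to FQ, so QC runs at -23.30°; with |QC| = 16.1, C = (-19.68, -1.498). ∠QCU = 106.2° gives CU at 50.50° from the x-axis; with |CU| = 27.8, U = (-1.996, 19.95). Then |RU| = |U − R| = 20.05.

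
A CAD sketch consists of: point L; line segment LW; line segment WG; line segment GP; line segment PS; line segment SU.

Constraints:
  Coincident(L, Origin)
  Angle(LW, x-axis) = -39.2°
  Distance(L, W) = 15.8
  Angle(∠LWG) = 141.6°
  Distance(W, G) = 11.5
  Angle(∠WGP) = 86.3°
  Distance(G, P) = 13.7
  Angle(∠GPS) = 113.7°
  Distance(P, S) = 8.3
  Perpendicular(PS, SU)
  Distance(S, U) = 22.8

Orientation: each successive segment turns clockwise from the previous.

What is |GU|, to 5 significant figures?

17.199

∠GPS = 113.7° gives PS at 122.40° from the x-axis; with |PS| = 8.3, S = (-3.2761, -16.282). PS is perpendicular to SU, so SU runs at 32.400°; with |SU| = 22.8, U = (15.975, -4.0653). Then |GU| = |U − G| = 17.199.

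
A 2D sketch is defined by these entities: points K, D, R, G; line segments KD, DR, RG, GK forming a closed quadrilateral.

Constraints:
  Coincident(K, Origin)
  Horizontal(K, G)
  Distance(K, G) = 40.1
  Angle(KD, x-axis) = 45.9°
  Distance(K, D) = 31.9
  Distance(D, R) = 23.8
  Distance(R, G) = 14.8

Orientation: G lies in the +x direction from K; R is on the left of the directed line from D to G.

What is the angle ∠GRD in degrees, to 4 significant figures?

94.86°

K is at the origin; KG is horizontal with |KG| = 40.1 and G in +x, so G = (40.1, 0). KD runs at 45.9° with |KD| = 31.9, so D = (22.20, 22.91). R is determined by |DR| = 23.8 and |RG| = 14.8 together: it lies at the intersection of circle(D, 23.8) and circle(G, 14.8). With |DG| = 29.07, the foot of the radical line on DG is 20.51 from D and the perpendicular offset is √(23.8² − 20.51²) = 12.07. Taking the left-of-DG solution: R = (44.34, 14.18).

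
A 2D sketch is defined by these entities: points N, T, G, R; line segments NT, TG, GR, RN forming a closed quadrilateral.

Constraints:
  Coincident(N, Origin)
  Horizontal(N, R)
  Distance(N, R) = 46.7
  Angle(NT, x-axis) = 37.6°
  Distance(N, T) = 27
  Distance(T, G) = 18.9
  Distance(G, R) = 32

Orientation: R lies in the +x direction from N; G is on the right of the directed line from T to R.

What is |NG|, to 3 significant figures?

14.8

Checks: |TG| = 18.90 ✓; |GR| = 32.00 ✓.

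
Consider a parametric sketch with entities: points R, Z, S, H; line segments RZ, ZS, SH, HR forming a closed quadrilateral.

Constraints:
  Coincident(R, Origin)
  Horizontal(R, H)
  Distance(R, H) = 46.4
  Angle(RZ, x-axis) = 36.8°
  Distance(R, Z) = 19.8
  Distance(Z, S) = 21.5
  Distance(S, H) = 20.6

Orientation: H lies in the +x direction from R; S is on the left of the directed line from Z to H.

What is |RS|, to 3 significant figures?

40.7

Checks: |ZS| = 21.50 ✓; |SH| = 20.60 ✓.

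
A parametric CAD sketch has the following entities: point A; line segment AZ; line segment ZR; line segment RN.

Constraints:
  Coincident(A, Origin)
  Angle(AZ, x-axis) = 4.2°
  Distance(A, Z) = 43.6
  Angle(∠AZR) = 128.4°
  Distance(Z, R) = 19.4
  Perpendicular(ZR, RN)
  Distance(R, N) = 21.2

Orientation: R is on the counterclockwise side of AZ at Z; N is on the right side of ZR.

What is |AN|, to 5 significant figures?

72.293

∠AZR = 128.4°, so ZR runs at 4.2° + (180° − 128.4°) = 55.800° from the x-axis; with |ZR| = 19.4, R = Z + 19.4·(cos 55.800°, sin 55.800°) = (54.387, 19.239). The perpendicularity gives RN at right angles to ZR; with |RN| = 21.2 on the right of ZR, N = R + 21.2·(0.82708, -0.56208) = (71.921, 7.3224). Then |AN| = |N − A| = 72.293.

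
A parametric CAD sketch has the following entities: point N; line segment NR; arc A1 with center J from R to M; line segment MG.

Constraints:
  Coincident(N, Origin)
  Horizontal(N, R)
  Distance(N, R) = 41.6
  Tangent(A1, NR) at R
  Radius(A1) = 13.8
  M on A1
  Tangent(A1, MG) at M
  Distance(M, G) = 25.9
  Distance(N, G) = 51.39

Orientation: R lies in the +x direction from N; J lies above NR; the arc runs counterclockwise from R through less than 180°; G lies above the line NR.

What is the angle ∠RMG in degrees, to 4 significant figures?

110.2°

N is at the origin; NR is horizontal with |NR| = 41.6 and R on the +x side, so R = (41.60, 0.000). Tangency of A1 to NR means the radius JR is perpendicular to NR, so J = R + (0, 13.8) = (41.60, 13.80). Since JM ⟂ MG (tangency), |JG| = √(13.8² + 25.9²) = 29.35 regardless of where M sits on A1. So G lies on both circle(N, 51.39) and circle(J, 29.35); the above-NR intersection is G = (30.84, 41.10). M is the foot of the tangent from G: M = (50.55, 24.30).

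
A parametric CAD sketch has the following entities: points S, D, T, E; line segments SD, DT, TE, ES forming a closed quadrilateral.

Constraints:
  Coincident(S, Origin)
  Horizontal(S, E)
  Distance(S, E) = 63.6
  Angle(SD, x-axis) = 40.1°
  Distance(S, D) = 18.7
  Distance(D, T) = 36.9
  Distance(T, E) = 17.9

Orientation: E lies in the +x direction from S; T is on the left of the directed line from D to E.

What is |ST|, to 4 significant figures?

52.80

S is at the origin; S and E share the same y with |SE| = 63.6 and E in +x, so E = (63.6, 0). SD runs at 40.1° with |SD| = 18.7, so D = (14.30, 12.05). T is determined by |DT| = 36.9 and |TE| = 17.9 together: it lies at the intersection of circle(D, 36.9) and circle(E, 17.9). With |DE| = 50.75, the foot of the radical line on DE is 35.63 from D and the perpendicular offset is √(36.9² − 35.63²) = 9.590. Taking the left-of-DE solution: T = (51.19, 12.90).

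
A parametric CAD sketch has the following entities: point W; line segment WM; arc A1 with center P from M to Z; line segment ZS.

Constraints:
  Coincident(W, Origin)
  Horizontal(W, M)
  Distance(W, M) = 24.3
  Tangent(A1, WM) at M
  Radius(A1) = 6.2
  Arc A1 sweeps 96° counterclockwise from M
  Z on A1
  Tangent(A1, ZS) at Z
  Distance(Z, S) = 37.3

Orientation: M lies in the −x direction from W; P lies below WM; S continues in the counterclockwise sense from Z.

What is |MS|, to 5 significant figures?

44.002

On A1, M sits at bearing 90° from P; a 96° counterclockwise sweep puts Z at bearing 186°, so Z = P + 6.2·(cos 186°, sin 186°) = (-30.466, -6.8481). Tangency of A1 to ZS means the radius PZ is perpendicular to ZS, so ZS runs along (−sin 186°, cos 186°); with |ZS| = 37.3, S = (-26.567, -43.944). Then |MS| = |S − M| = 44.002.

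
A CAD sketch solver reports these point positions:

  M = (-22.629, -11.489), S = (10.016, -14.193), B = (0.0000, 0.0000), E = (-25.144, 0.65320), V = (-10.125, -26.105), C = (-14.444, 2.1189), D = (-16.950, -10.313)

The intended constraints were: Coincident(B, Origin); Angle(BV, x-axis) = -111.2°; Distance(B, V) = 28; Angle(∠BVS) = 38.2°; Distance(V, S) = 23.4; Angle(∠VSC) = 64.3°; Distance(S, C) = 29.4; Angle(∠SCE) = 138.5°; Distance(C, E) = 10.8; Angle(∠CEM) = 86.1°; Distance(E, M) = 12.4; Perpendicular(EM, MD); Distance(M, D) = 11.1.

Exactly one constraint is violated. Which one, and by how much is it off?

Distance(M, D) = 11.1 — off by 5.30.

B = (0.00, 0.00) ✓; BV at -111.2° ✓; |BV| = 28.00 ✓; ∠BVS = 38.20° ✓; |VS| = 23.40 ✓; ∠VSC = 64.30° ✓; |SC| = 29.40 ✓; ∠SCE = 138.5° ✓; |CE| = 10.80 ✓; ∠CEM = 86.10° ✓; |EM| = 12.40 ✓; ∠(EM, MD) = 90.00° ✓; |MD| = 5.799 ✗.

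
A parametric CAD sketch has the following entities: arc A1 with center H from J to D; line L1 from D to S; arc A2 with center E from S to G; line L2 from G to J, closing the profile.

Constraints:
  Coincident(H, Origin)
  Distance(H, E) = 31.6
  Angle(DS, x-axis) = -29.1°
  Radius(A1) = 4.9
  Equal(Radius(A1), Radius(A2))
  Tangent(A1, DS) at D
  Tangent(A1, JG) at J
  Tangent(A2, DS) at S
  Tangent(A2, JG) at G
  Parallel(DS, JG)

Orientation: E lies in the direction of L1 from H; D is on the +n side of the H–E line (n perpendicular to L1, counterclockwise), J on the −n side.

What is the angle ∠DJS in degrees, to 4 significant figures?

72.77°

The slot axis is L1's direction at -29.1°, so u = (cos -29.1°, sin -29.1°) = (0.8738, -0.4863) and n = (−sin -29.1°, cos -29.1°) = (0.4863, 0.8738). H is at the origin and E lies 31.6 along u from H, so E = 31.6·u = (27.61, -15.37). Tangency of A1 to both parallel lines with radius 4.9 puts D and J at H ± 4.9·n: D = (2.383, 4.281), J = (-2.383, -4.281). Equal radii place S and G the same way about E: S = E + 4.9·n = (29.99, -11.09), G = E − 4.9·n = (25.23, -19.65). Then cos ∠DJS = JD·JS / (|JD||JS|), giving 72.77°.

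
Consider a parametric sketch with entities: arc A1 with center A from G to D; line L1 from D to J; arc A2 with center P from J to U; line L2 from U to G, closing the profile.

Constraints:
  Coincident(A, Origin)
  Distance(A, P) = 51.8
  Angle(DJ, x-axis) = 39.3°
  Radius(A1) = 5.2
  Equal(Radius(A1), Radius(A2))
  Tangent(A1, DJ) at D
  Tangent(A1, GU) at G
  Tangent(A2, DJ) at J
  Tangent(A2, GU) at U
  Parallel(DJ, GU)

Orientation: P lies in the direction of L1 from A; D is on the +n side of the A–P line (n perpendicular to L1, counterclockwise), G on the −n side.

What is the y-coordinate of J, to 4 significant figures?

36.83

The slot axis is L1's direction at 39.3°, so u = (cos 39.3°, sin 39.3°) = (0.7738, 0.6334) and n = (−sin 39.3°, cos 39.3°) = (-0.6334, 0.7738). A is at the origin and P lies 51.8 along u from A, so P = 51.8·u = (40.08, 32.81). Tangency of A1 to both parallel lines with radius 5.2 puts D and G at A ± 5.2·n: D = (-3.294, 4.024), G = (3.294, -4.024). Equal radii place J and U the same way about P: J = P + 5.2·n = (36.79, 36.83), U = P − 5.2·n = (43.38, 28.79). So J.y = 36.83.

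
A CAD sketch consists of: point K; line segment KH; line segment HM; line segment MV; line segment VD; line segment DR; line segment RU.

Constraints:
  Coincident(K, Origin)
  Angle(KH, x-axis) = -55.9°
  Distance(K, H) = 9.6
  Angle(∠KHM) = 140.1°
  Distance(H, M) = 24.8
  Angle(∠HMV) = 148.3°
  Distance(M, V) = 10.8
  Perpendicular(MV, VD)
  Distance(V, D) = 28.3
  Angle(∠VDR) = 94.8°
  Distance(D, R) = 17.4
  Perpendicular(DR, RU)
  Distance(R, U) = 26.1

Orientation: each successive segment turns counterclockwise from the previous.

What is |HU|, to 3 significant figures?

15.5

K is at the origin; KH runs at -55.9° with length 9.6, so H = (5.38, -7.95). ∠KHM = 140.1° gives HM at -16.0° from the x-axis; with |HM| = 24.8, M = (29.2, -14.8). ∠HMV = 148.3° gives MV at 15.7° from the x-axis; with |MV| = 10.8, V = (39.6, -11.9). The perpendicularity gives VD at right angles to MV, so VD runs at 106°; with |VD| = 28.3, D = (32.0, 15.4). ∠VDR = 94.8° gives DR at -169° from the x-axis; with |DR| = 17.4, R = (14.9, 12.1). The perpendicularity gives RU at right angles to DR, so RU runs at -79.1°; with |RU| = 26.1, U = (19.8, -13.5). Then |HU| = |U − H| = 15.5.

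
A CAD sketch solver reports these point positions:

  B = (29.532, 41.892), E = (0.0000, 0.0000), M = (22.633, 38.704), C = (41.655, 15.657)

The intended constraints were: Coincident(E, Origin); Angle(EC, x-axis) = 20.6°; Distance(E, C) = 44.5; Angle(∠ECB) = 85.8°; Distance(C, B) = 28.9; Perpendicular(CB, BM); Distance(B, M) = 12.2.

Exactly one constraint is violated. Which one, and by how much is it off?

Distance(B, M) = 12.2 — off by 4.60.

E = (0.00, 0.00) ✓; EC at 20.60° ✓; |EC| = 44.50 ✓; ∠ECB = 85.80° ✓; |CB| = 28.90 ✓; ∠(CB, BM) = 90.00° ✓; |BM| = 7.600 ✗.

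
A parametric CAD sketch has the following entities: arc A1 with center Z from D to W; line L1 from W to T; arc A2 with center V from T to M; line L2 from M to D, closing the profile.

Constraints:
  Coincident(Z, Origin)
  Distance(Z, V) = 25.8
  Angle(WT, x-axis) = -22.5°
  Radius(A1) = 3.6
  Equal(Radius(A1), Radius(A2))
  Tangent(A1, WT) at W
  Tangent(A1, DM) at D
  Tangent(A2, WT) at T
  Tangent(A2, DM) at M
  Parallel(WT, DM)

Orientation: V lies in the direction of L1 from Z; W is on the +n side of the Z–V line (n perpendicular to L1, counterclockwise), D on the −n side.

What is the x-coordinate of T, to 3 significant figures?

25.2

Tangency of A1 to both parallel lines with radius 3.6 puts W and D at Z ± 3.6·n: W = (1.38, 3.33), D = (-1.38, -3.33). Equal radii place T and M the same way about V: T = V + 3.6·n = (25.2, -6.55), M = V − 3.6·n = (22.5, -13.2). So T.x = 25.2.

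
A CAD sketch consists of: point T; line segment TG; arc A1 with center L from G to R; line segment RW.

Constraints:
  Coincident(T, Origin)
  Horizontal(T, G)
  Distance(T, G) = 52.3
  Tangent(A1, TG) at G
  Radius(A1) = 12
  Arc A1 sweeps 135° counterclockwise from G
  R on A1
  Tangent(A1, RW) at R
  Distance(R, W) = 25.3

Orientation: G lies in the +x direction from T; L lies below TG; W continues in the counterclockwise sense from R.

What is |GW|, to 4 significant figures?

39.51

T is at the origin; TG is horizontal with |TG| = 52.3 and G on the +x side, so G = (52.30, 0.000). Tangency of A1 to TG means the radius LG is perpendicular to TG, so L = G + (0, -12) = (52.30, -12.00). On A1, G sits at bearing 90° from L; a 135° counterclockwise sweep puts R at bearing 225°, so R = L + 12.0·(cos 225°, sin 225°) = (43.81, -20.49). The tangent condition forces LR to be normal to RW, so RW runs along (−sin 225°, cos 225°); with |RW| = 25.3, W = (61.70, -38.38). Then |GW| = |W − G| = 39.51.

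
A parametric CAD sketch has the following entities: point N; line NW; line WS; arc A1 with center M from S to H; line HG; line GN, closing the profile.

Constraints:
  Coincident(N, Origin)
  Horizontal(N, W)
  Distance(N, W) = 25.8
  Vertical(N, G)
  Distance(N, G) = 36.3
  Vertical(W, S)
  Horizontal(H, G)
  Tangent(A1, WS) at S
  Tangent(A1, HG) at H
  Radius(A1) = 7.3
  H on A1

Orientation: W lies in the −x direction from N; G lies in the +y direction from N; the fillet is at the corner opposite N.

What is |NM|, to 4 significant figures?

34.40

N is at the origin; NW is horizontal with |NW| = 25.8 and W on the −x side, so W = (-25.80, 0.000). NG is vertical with |NG| = 36.3 and G on the +y side, so G = (0.000, 36.30). The virtual corner opposite N is at (-25.80, 36.30). A1 meets WS tangentially, so MS is at right angles to WS and tangency of A1 to HG means the radius MH is perpendicular to HG, with radius 7.3, so the center M sits 7.3 in from both sides at M = (-18.50, 29.00). Then |NM| = |M − N| = 34.40.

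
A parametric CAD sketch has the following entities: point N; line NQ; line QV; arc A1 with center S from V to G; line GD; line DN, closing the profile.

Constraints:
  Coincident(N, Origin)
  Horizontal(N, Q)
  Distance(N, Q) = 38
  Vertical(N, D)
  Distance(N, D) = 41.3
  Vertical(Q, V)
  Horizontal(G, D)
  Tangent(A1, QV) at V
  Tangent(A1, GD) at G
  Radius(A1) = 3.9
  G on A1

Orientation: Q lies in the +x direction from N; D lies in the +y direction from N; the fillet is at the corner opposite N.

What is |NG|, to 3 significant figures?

53.6

N is at the origin; NQ is horizontal with |NQ| = 38.0 and Q on the +x side, so Q = (38.0, 0.00). ND is vertical with |ND| = 41.3 and D on the +y side, so D = (0.00, 41.3). The virtual corner opposite N is at (38.0, 41.3). Tangency of A1 to QV means the radius SV is perpendicular to QV and since A1 is tangent to GD there, SG ⟂ GD, with radius 3.9, so the center S sits 3.9 in from both sides at S = (34.1, 37.4). That places the tangent points at V = (38.0, 37.4) on QV and G = (34.1, 41.3) on GD. Then |NG| = |G − N| = 53.6.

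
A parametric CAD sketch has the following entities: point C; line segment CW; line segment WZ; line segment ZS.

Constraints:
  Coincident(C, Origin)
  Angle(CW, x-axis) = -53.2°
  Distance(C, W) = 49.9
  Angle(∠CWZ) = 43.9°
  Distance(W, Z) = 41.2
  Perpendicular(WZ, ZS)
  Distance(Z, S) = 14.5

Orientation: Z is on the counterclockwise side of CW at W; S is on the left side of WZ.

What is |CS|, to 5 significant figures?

20.774

C is at the origin; CW runs at -53.2° with length 49.9, so W = 49.9·(cos -53.2°, sin -53.2°) = (29.891, -39.956). ∠CWZ = 43.9°, so WZ runs at -53.2° + (180° − 43.9°) = 82.900° from the x-axis; with |WZ| = 41.2, Z = W + 41.2·(cos 82.900°, sin 82.900°) = (34.984, 0.92758). WZ ⟂ ZS; with |ZS| = 14.5 on the left of WZ, S = Z + 14.5·(-0.99233, 0.12360) = (20.595, 2.7198). Then |CS| = |S − C| = 20.774.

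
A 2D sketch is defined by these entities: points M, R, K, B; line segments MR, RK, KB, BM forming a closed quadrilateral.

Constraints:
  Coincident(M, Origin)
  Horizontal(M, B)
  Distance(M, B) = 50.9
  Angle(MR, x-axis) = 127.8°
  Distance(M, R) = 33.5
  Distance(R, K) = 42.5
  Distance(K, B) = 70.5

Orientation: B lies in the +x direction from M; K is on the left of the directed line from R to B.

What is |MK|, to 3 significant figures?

57.6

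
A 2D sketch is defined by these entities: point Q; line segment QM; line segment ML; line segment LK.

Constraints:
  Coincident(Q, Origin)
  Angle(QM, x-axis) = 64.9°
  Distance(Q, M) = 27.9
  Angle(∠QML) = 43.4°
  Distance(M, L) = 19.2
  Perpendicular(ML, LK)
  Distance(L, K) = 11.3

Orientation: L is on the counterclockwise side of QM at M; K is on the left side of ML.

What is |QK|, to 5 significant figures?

7.9423

Q is at the origin; QM runs at 64.9° with length 27.9, so M = 27.9·(cos 64.9°, sin 64.9°) = (11.835, 25.265). ∠QML = 43.4°, so ML runs at 64.9° + (180° − 43.4°) = 201.50° from the x-axis; with |ML| = 19.2, L = M + 19.2·(cos 201.50°, sin 201.50°) = (-6.0289, 18.229). ML is perpendicular to LK; with |LK| = 11.3 on the left of ML, K = L + 11.3·(0.36650, -0.93042) = (-1.8874, 7.7148). Then |QK| = |K − Q| = 7.9423.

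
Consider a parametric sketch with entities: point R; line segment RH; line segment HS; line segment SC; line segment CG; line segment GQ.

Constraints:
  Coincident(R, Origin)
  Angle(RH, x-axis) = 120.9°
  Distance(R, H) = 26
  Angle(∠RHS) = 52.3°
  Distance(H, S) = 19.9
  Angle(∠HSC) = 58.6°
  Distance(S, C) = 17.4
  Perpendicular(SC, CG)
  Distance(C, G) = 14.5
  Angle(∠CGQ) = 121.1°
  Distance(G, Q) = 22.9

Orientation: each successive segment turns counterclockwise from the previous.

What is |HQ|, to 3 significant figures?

15.7

The perpendicularity gives CG at right angles to SC, so CG runs at 100°; with |CG| = 14.5, G = (-6.00, 21.1). ∠CGQ = 121.1° gives GQ at 159° from the x-axis; with |GQ| = 22.9, Q = (-27.4, 29.3). Then |HQ| = |Q − H| = 15.7.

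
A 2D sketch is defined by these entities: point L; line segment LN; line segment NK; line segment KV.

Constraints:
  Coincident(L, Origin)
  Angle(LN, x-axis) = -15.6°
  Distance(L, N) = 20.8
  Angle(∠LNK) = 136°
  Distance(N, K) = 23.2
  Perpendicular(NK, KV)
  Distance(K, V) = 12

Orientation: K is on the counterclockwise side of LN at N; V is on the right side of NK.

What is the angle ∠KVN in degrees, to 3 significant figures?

62.7°

∠LNK = 136.0°, so NK runs at -15.6° + (180° − 136.0°) = 28.4° from the x-axis; with |NK| = 23.2, K = N + 23.2·(cos 28.4°, sin 28.4°) = (40.4, 5.44). The perpendicularity gives KV at right angles to NK; with |KV| = 12.0 on the right of NK, V = K + 12.0·(0.476, -0.880) = (46.1, -5.11). Then cos ∠KVN = VK·VN / (|VK||VN|), giving 62.7°.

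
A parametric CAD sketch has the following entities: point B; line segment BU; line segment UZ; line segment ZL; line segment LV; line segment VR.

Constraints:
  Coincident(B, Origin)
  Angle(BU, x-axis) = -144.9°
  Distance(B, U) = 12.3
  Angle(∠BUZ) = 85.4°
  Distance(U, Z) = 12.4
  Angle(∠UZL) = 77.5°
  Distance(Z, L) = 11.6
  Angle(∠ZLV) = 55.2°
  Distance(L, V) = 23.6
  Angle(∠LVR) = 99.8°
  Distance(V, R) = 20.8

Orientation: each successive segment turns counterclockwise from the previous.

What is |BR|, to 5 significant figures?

35.223

∠ZLV = 55.2° gives LV at 177.00° from the x-axis; with |LV| = 23.6, V = (-18.600, -6.2122). ∠LVR = 99.8° gives VR at -102.80° from the x-axis; with |VR| = 20.8, R = (-23.209, -26.495). Then |BR| = |R − B| = 35.223.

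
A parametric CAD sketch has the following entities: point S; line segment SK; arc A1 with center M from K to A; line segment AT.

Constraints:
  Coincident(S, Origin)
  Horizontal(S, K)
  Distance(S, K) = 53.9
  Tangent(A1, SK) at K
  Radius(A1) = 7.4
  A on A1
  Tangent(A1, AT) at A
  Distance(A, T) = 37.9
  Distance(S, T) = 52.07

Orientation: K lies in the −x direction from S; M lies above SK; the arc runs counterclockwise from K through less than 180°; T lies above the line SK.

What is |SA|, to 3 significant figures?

47.2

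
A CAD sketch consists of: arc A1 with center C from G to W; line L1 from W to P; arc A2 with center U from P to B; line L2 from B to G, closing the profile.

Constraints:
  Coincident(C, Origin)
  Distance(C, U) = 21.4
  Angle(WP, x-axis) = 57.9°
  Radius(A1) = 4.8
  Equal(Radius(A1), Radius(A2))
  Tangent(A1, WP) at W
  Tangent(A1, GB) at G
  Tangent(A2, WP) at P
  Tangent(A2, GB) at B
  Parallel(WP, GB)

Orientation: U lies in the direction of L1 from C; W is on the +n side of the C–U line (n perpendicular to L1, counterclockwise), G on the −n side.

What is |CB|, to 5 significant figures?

21.932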